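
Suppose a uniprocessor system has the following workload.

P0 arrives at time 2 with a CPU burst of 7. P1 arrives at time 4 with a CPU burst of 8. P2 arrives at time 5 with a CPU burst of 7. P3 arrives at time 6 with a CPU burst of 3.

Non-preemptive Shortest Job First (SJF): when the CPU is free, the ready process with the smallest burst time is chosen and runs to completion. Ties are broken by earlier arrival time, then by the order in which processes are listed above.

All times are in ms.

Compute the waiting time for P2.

Timeline: | idle 0-2 | P0 2-9 | P3 9-12 | P2 12-19 | P1 19-27 |
Completion: P0=9  P1=27  P2=19  P3=12
Waiting(P2) = turnaround − burst = 14 − 7 = 7

7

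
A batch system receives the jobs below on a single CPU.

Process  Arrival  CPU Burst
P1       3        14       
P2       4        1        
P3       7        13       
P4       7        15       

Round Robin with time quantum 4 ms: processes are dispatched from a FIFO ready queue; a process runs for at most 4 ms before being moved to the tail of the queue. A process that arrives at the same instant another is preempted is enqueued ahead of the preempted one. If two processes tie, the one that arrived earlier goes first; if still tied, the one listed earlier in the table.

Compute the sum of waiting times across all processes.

75

Schedule: | idle 0-3 | P1 3-7 | P2 7-8 | P3 8-12 | P4 12-16 | P1 16-20 | P3 20-24 | P4 24-28 | P1 28-32 | P3 32-36 | P4 36-40 | P1 40-42 | P3 42-43 | P4 43-46 |
Completion: P1=42  P2=8  P3=43  P4=46
Turnaround (C−A): P1=39  P2=4  P3=36  P4=39
Waiting = turnaround − burst: P1=25, P2=3, P3=23, P4=24
Total waiting = 25 + 3 + 23 + 24 = 75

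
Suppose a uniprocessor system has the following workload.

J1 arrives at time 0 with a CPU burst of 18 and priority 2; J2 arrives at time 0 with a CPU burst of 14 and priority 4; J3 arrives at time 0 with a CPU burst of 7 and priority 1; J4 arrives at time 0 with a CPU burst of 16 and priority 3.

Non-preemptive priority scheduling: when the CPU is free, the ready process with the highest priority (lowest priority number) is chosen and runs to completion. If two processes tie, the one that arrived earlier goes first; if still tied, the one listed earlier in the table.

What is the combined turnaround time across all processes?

128

Timeline: | J3 0-7 | J1 7-25 | J4 25-41 | J2 41-55 |
Completion: J1=25  J2=55  J3=7  J4=41
Turnaround = completion − arrival: J1=25, J2=55, J3=7, J4=41
Total turnaround = 25 + 55 + 7 + 41 = 128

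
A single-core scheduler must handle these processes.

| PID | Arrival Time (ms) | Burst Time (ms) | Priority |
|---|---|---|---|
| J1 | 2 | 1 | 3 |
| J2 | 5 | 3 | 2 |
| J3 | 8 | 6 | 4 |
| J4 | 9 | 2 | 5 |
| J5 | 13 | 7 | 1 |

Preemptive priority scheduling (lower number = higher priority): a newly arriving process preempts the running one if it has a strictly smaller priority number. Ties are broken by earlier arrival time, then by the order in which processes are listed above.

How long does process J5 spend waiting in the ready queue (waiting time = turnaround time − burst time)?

Timeline: | idle 0-2 | J1 2-3 | idle 3-5 | J2 5-8 | J3 8-13 | J5 13-20 | J3 20-21 | J4 21-23 |
Completion: J1=3  J2=8  J3=21  J4=23  J5=20
Turnaround (C−A): J1=1  J2=3  J3=13  J4=14  J5=7
Waiting(J5) = turnaround − burst = 7 − 7 = 0

0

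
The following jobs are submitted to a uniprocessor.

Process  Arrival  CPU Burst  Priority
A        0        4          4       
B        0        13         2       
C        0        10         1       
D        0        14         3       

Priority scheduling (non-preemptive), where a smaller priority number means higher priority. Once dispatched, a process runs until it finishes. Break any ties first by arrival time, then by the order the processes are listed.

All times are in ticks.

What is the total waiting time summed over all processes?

Timeline: | C 0-10 | B 10-23 | D 23-37 | A 37-41 |
Completion: A=41  B=23  C=10  D=37
Waiting = turnaround − burst: A=37, B=10, C=0, D=23
Total waiting = 37 + 10 + 0 + 23 = 70

70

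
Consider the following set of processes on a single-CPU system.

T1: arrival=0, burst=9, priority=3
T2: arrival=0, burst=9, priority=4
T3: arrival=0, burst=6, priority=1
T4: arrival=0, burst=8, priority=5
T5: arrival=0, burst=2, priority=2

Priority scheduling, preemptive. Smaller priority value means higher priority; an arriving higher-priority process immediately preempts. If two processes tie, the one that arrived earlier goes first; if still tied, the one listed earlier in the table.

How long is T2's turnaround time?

26

Timeline: | T3 0-6 | T5 6-8 | T1 8-17 | T2 17-26 | T4 26-34 |
Completion: T1=17  T2=26  T3=6  T4=34  T5=8
Turnaround (C−A): T1=17  T2=26  T3=6  T4=34  T5=8
Turnaround(T2) = completion − arrival = 26 − 0 = 26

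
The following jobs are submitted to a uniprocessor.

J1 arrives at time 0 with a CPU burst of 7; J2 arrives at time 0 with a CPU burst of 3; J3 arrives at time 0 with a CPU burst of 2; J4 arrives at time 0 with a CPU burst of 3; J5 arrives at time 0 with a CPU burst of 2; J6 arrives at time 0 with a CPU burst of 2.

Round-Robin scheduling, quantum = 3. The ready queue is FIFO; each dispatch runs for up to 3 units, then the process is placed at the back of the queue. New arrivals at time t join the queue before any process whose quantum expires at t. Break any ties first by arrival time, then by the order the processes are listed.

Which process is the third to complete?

Timeline: | J1 0-3 | J2 3-6 | J3 6-8 | J4 8-11 | J5 11-13 | J6 13-15 | J1 15-19 |
Completion: J1=19  J2=6  J3=8  J4=11  J5=13  J6=15
Turnaround (C−A): J1=19  J2=6  J3=8  J4=11  J5=13  J6=15
Finish order: J2 → J3 → J4 → J5 → J6 → J1

J4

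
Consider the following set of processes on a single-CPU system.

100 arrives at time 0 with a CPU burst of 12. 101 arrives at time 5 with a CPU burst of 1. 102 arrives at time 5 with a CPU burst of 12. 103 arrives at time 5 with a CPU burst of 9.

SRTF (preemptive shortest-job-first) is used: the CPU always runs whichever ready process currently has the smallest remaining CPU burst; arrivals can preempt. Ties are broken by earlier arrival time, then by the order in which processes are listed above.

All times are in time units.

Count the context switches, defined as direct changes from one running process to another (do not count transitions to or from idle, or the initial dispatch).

4

Gantt: | 100 0-5 | 101 5-6 | 100 6-13 | 103 13-22 | 102 22-34 |
Completion: 100=13  101=6  102=34  103=22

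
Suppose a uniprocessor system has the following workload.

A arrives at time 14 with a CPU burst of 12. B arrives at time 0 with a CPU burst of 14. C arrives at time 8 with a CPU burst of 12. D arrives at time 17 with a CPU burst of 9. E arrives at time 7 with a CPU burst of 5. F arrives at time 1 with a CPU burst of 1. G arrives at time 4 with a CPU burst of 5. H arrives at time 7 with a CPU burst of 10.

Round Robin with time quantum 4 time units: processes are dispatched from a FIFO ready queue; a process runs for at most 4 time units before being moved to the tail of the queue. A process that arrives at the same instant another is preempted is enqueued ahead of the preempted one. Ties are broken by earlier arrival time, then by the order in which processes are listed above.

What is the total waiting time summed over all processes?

Schedule: | B 0-4 | F 4-5 | G 5-9 | B 9-13 | E 13-17 | H 17-21 | C 21-25 | G 25-26 | B 26-30 | A 30-34 | D 34-38 | E 38-39 | H 39-43 | C 43-47 | B 47-49 | A 49-53 | D 53-57 | H 57-59 | C 59-63 | A 63-67 | D 67-68 |
Completion: A=67  B=49  C=63  D=68  E=39  F=5  G=26  H=59
Turnaround (C−A): A=53  B=49  C=55  D=51  E=32  F=4  G=22  H=52
Waiting = turnaround − burst: A=41, B=35, C=43, D=42, E=27, F=3, G=17, H=42
Total waiting = 41 + 35 + 43 + 42 + 27 + 3 + 17 + 42 = 250

250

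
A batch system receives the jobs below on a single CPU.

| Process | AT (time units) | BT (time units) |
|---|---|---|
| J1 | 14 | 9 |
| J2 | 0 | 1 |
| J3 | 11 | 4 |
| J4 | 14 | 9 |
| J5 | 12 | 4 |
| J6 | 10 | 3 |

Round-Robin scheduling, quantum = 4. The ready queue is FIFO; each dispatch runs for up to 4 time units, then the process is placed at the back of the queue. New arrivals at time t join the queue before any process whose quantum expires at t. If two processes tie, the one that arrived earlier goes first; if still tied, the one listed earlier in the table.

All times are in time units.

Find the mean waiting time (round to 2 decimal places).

Gantt: | J2 0-1 | idle 1-10 | J6 10-13 | J3 13-17 | J5 17-21 | J1 21-25 | J4 25-29 | J1 29-33 | J4 33-37 | J1 37-38 | J4 38-39 |
Completion: J1=38  J2=1  J3=17  J4=39  J5=21  J6=13
Turnaround (C−A): J1=24  J2=1  J3=6  J4=25  J5=9  J6=3
Waiting times: J1=15, J2=0, J3=2, J4=16, J5=5, J6=0
Average waiting = (15+0+2+16+5+0) / 6 = 38/6 = 6.33

6.33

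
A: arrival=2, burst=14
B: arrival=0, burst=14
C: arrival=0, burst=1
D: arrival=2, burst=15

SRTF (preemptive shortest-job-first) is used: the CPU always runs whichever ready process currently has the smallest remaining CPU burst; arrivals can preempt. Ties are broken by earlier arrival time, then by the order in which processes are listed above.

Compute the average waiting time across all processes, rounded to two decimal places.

Gantt: | C 0-1 | B 1-15 | A 15-29 | D 29-44 |
Completion: A=29  B=15  C=1  D=44
Turnaround (C−A): A=27  B=15  C=1  D=42
Waiting times: A=13, B=1, C=0, D=27
Average waiting = (13+1+0+27) / 4 = 41/4 = 10.25

10.25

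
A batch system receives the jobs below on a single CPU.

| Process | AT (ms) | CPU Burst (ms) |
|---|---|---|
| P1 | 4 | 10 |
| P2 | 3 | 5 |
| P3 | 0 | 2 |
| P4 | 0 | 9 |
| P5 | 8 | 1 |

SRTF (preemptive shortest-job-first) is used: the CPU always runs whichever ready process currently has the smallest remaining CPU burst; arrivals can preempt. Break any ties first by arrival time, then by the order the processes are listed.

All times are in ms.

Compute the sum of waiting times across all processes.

Gantt: | P3 0-2 | P4 2-3 | P2 3-8 | P5 8-9 | P4 9-17 | P1 17-27 |
Completion: P1=27  P2=8  P3=2  P4=17  P5=9
Waiting = turnaround − burst: P1=13, P2=0, P3=0, P4=8, P5=0
Total waiting = 13 + 0 + 0 + 8 + 0 = 21

21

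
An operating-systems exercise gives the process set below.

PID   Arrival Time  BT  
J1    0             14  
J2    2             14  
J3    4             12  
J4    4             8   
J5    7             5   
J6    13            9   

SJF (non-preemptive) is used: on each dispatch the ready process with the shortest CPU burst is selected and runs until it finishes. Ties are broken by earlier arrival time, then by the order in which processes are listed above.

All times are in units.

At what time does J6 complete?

Gantt: | J1 0-14 | J5 14-19 | J4 19-27 | J6 27-36 | J3 36-48 | J2 48-62 |
Completion: J1=14  J2=62  J3=48  J4=27  J5=19  J6=36
Turnaround (C−A): J1=14  J2=60  J3=44  J4=23  J5=12  J6=23

36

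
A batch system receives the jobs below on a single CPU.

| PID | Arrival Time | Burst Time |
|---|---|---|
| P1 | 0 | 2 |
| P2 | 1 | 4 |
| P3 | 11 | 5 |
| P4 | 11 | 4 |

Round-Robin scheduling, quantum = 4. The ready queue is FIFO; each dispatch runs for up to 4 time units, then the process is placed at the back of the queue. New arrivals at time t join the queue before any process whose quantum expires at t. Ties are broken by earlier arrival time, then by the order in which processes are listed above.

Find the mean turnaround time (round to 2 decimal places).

Timeline: | P1 0-2 | P2 2-6 | idle 6-11 | P3 11-15 | P4 15-19 | P3 19-20 |
Completion: P1=2  P2=6  P3=20  P4=19
Turnaround times: P1=2, P2=5, P3=9, P4=8
Average turnaround = (2+5+9+8) / 4 = 24/4 = 6.00

6.00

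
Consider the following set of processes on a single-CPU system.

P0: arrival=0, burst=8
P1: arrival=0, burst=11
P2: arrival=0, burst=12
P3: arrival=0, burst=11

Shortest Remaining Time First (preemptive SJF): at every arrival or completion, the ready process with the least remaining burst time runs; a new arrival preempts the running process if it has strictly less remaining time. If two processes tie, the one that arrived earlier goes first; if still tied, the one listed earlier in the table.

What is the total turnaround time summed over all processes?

99

Timeline: | P0 0-8 | P1 8-19 | P3 19-30 | P2 30-42 |
Completion: P0=8  P1=19  P2=42  P3=30
Turnaround (C−A): P0=8  P1=19  P2=42  P3=30
Turnaround = completion − arrival: P0=8, P1=19, P2=42, P3=30
Total turnaround = 8 + 19 + 42 + 30 = 99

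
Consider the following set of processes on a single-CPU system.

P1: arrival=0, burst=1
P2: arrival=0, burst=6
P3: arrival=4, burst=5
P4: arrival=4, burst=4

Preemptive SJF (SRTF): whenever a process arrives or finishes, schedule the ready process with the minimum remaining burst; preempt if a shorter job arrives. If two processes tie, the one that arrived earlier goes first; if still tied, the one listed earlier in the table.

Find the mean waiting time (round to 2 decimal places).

2.75

Gantt: | P1 0-1 | P2 1-7 | P4 7-11 | P3 11-16 |
Completion: P1=1  P2=7  P3=16  P4=11
Waiting times: P1=0, P2=1, P3=7, P4=3
Average waiting = (0+1+7+3) / 4 = 11/4 = 2.75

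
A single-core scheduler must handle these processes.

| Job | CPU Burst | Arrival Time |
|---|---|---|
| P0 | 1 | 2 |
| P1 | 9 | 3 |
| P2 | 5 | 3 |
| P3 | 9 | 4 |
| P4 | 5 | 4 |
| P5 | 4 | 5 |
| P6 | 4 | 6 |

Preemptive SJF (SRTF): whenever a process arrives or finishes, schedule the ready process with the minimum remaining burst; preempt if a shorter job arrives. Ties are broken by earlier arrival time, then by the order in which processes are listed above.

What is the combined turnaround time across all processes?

Timeline: | idle 0-2 | P0 2-3 | P2 3-8 | P5 8-12 | P6 12-16 | P4 16-21 | P1 21-30 | P3 30-39 |
Completion: P0=3  P1=30  P2=8  P3=39  P4=21  P5=12  P6=16
Turnaround (C−A): P0=1  P1=27  P2=5  P3=35  P4=17  P5=7  P6=10
Turnaround = completion − arrival: P0=1, P1=27, P2=5, P3=35, P4=17, P5=7, P6=10
Total turnaround = 1 + 27 + 5 + 35 + 17 + 7 + 10 = 102

102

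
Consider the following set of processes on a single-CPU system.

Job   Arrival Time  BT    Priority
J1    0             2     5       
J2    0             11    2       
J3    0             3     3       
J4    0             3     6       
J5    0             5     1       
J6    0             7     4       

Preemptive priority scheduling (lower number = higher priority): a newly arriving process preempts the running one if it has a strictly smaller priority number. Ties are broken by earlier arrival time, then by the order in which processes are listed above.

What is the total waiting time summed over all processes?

94

Timeline: | J5 0-5 | J2 5-16 | J3 16-19 | J6 19-26 | J1 26-28 | J4 28-31 |
Completion: J1=28  J2=16  J3=19  J4=31  J5=5  J6=26
Waiting = turnaround − burst: J1=26, J2=5, J3=16, J4=28, J5=0, J6=19
Total waiting = 26 + 5 + 16 + 28 + 0 + 19 = 94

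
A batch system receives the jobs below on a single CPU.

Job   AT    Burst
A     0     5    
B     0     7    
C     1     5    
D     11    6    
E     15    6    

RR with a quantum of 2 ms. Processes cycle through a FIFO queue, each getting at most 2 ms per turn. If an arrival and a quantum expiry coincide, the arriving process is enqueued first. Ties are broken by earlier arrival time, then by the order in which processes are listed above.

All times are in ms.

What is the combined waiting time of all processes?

Schedule: | A 0-2 | B 2-4 | C 4-6 | A 6-8 | B 8-10 | C 10-12 | A 12-13 | B 13-15 | D 15-17 | C 17-18 | E 18-20 | B 20-21 | D 21-23 | E 23-25 | D 25-27 | E 27-29 |
Completion: A=13  B=21  C=18  D=27  E=29
Waiting = turnaround − burst: A=8, B=14, C=12, D=10, E=8
Total waiting = 8 + 14 + 12 + 10 + 8 = 52

52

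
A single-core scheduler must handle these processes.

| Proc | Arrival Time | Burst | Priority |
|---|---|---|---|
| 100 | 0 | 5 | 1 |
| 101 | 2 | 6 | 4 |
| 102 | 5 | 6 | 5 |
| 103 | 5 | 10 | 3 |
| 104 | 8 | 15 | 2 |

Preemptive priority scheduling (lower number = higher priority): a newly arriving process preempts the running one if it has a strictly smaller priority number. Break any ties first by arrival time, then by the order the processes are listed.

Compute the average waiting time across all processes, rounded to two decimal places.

Schedule: | 100 0-5 | 103 5-8 | 104 8-23 | 103 23-30 | 101 30-36 | 102 36-42 |
Completion: 100=5  101=36  102=42  103=30  104=23
Turnaround (C−A): 100=5  101=34  102=37  103=25  104=15
Waiting times: 100=0, 101=28, 102=31, 103=15, 104=0
Average waiting = (0+28+31+15+0) / 5 = 74/5 = 14.80

14.80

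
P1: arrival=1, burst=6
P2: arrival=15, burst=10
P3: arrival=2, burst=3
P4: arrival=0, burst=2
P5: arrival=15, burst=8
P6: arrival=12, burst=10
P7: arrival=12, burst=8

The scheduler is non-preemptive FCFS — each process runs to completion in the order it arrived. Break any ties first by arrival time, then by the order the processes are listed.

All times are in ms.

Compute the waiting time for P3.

6

Gantt: | P4 0-2 | P1 2-8 | P3 8-11 | idle 11-12 | P6 12-22 | P7 22-30 | P2 30-40 | P5 40-48 |
Completion: P1=8  P2=40  P3=11  P4=2  P5=48  P6=22  P7=30
Turnaround (C−A): P1=7  P2=25  P3=9  P4=2  P5=33  P6=10  P7=18
Waiting(P3) = turnaround − burst = 9 − 3 = 6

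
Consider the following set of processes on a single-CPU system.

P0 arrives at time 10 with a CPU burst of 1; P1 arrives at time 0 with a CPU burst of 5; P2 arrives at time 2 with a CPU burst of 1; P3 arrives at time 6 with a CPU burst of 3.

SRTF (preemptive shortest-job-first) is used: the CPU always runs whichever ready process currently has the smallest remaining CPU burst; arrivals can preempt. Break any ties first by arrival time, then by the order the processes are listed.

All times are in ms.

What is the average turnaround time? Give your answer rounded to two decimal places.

Timeline: | P1 0-2 | P2 2-3 | P1 3-6 | P3 6-9 | idle 9-10 | P0 10-11 |
Completion: P0=11  P1=6  P2=3  P3=9
Turnaround (C−A): P0=1  P1=6  P2=1  P3=3
Turnaround times: P0=1, P1=6, P2=1, P3=3
Average turnaround = (1+6+1+3) / 4 = 11/4 = 2.75

2.75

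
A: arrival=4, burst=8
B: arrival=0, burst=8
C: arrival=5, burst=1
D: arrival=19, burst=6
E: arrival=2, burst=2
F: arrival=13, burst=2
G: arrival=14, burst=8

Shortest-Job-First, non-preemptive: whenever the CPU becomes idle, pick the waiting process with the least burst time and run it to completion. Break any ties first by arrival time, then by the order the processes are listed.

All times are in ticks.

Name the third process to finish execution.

Gantt: | B 0-8 | C 8-9 | E 9-11 | A 11-19 | F 19-21 | D 21-27 | G 27-35 |
Completion: A=19  B=8  C=9  D=27  E=11  F=21  G=35
Turnaround (C−A): A=15  B=8  C=4  D=8  E=9  F=8  G=21
Finish order: B → C → E → A → F → D → G

E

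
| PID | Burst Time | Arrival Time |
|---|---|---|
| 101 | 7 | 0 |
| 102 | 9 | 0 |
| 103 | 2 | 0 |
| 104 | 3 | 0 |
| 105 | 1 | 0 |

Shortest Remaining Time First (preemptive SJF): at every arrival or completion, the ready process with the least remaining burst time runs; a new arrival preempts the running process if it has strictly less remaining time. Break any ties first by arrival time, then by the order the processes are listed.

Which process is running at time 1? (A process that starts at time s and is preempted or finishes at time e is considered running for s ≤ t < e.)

Timeline: | 105 0-1 | 103 1-3 | 104 3-6 | 101 6-13 | 102 13-22 |
Completion: 101=13  102=22  103=3  104=6  105=1

103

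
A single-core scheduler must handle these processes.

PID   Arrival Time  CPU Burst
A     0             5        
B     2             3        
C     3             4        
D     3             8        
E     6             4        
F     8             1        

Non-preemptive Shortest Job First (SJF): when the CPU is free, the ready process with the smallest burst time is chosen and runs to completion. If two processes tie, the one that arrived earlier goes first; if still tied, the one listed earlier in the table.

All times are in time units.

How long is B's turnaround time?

6

Gantt: | A 0-5 | B 5-8 | F 8-9 | C 9-13 | E 13-17 | D 17-25 |
Completion: A=5  B=8  C=13  D=25  E=17  F=9
Turnaround (C−A): A=5  B=6  C=10  D=22  E=11  F=1
Turnaround(B) = completion − arrival = 8 − 2 = 6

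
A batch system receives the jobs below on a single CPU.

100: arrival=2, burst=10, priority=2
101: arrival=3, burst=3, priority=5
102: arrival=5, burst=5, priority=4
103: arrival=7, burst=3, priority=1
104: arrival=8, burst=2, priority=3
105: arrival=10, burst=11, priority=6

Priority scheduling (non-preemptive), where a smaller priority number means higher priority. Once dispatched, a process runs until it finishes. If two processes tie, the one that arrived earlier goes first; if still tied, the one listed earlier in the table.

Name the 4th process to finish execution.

Timeline: | idle 0-2 | 100 2-12 | 103 12-15 | 104 15-17 | 102 17-22 | 101 22-25 | 105 25-36 |
Completion: 100=12  101=25  102=22  103=15  104=17  105=36
Finish order: 100 → 103 → 104 → 102 → 101 → 105

102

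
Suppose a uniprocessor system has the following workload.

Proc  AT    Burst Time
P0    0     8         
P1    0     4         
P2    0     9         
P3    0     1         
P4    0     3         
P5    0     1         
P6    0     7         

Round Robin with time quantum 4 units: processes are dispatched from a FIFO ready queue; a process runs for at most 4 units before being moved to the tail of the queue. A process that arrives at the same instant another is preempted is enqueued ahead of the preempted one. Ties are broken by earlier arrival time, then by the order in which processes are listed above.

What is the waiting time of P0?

17

Gantt: | P0 0-4 | P1 4-8 | P2 8-12 | P3 12-13 | P4 13-16 | P5 16-17 | P6 17-21 | P0 21-25 | P2 25-29 | P6 29-32 | P2 32-33 |
Completion: P0=25  P1=8  P2=33  P3=13  P4=16  P5=17  P6=32
Waiting(P0) = turnaround − burst = 25 − 8 = 17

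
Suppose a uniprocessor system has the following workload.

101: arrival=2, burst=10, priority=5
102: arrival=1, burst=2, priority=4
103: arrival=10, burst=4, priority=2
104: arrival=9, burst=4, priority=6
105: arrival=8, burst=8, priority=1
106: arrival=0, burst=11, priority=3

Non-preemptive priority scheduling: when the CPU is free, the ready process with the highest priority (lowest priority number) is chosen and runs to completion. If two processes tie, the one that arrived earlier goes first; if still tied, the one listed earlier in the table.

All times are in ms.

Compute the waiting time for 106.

Gantt: | 106 0-11 | 105 11-19 | 103 19-23 | 102 23-25 | 101 25-35 | 104 35-39 |
Completion: 101=35  102=25  103=23  104=39  105=19  106=11
Turnaround (C−A): 101=33  102=24  103=13  104=30  105=11  106=11
Waiting(106) = turnaround − burst = 11 − 11 = 0

0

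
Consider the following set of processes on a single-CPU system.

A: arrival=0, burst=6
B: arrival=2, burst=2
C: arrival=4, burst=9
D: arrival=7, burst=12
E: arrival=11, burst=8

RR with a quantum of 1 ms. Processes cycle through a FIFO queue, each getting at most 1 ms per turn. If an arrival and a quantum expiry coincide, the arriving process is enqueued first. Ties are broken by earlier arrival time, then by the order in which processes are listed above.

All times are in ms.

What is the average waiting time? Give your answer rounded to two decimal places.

Gantt: | A 0-2 | B 2-3 | A 3-4 | B 4-5 | C 5-6 | A 6-7 | C 7-8 | D 8-9 | A 9-10 | C 10-11 | D 11-12 | A 12-13 | E 13-14 | C 14-15 | D 15-16 | E 16-17 | C 17-18 | D 18-19 | E 19-20 | C 20-21 | D 21-22 | E 22-23 | C 23-24 | D 24-25 | E 25-26 | C 26-27 | D 27-28 | E 28-29 | C 29-30 | D 30-31 | E 31-32 | D 32-33 | E 33-34 | D 34-37 |
Completion: A=13  B=5  C=30  D=37  E=34
Waiting times: A=7, B=1, C=17, D=18, E=15
Average waiting = (7+1+17+18+15) / 5 = 58/5 = 11.60

11.60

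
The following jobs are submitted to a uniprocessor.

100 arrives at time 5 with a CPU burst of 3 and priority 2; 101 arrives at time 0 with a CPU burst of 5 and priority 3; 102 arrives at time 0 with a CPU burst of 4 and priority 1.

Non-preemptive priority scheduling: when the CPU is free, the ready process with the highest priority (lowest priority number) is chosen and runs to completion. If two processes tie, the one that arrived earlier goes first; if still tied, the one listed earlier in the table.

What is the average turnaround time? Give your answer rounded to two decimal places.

6.67

Timeline: | 102 0-4 | 101 4-9 | 100 9-12 |
Completion: 100=12  101=9  102=4
Turnaround times: 100=7, 101=9, 102=4
Average turnaround = (7+9+4) / 3 = 20/3 = 6.67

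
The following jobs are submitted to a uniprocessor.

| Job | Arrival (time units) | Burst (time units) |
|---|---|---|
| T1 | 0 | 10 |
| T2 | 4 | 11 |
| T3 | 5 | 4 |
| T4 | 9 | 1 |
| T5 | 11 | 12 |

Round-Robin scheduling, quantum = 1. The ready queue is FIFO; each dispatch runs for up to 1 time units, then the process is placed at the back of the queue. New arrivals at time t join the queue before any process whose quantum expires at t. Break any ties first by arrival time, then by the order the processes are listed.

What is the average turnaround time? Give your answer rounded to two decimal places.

Schedule: | T1 0-4 | T2 4-5 | T1 5-6 | T3 6-7 | T2 7-8 | T1 8-9 | T3 9-10 | T2 10-11 | T4 11-12 | T1 12-13 | T3 13-14 | T5 14-15 | T2 15-16 | T1 16-17 | T3 17-18 | T5 18-19 | T2 19-20 | T1 20-21 | T5 21-22 | T2 22-23 | T1 23-24 | T5 24-25 | T2 25-26 | T5 26-27 | T2 27-28 | T5 28-29 | T2 29-30 | T5 30-31 | T2 31-32 | T5 32-33 | T2 33-34 | T5 34-38 |
Completion: T1=24  T2=34  T3=18  T4=12  T5=38
Turnaround (C−A): T1=24  T2=30  T3=13  T4=3  T5=27
Turnaround times: T1=24, T2=30, T3=13, T4=3, T5=27
Average turnaround = (24+30+13+3+27) / 5 = 97/5 = 19.40

19.40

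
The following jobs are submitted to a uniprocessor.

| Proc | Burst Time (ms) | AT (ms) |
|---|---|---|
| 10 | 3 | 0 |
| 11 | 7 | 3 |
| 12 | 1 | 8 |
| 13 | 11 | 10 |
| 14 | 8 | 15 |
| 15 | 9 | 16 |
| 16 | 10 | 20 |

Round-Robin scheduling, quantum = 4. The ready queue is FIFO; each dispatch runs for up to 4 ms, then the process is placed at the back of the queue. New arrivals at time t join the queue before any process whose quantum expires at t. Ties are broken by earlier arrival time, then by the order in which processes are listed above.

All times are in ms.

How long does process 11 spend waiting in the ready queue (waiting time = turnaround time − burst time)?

0

Schedule: | 10 0-3 | 11 3-10 | 12 10-11 | 13 11-15 | 14 15-19 | 13 19-23 | 15 23-27 | 14 27-31 | 16 31-35 | 13 35-38 | 15 38-42 | 16 42-46 | 15 46-47 | 16 47-49 |
Completion: 10=3  11=10  12=11  13=38  14=31  15=47  16=49
Turnaround (C−A): 10=3  11=7  12=3  13=28  14=16  15=31  16=29
Waiting(11) = turnaround − burst = 7 − 7 = 0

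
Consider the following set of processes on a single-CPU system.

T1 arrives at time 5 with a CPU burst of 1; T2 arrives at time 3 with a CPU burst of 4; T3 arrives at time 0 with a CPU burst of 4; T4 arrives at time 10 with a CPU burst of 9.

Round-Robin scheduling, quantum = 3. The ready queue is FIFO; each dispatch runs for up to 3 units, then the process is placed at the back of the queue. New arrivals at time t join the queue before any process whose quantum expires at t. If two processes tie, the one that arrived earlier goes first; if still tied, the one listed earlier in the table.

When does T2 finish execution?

9

Gantt: | T3 0-3 | T2 3-6 | T3 6-7 | T1 7-8 | T2 8-9 | idle 9-10 | T4 10-19 |
Completion: T1=8  T2=9  T3=7  T4=19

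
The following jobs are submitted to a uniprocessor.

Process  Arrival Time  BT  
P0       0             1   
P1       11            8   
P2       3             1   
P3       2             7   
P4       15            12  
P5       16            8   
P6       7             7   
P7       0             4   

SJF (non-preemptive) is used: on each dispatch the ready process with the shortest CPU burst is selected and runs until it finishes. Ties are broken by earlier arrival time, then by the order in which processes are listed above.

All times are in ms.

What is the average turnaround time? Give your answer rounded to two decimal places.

Timeline: | P0 0-1 | P7 1-5 | P2 5-6 | P3 6-13 | P6 13-20 | P1 20-28 | P5 28-36 | P4 36-48 |
Completion: P0=1  P1=28  P2=6  P3=13  P4=48  P5=36  P6=20  P7=5
Turnaround times: P0=1, P1=17, P2=3, P3=11, P4=33, P5=20, P6=13, P7=5
Average turnaround = (1+17+3+11+33+20+13+5) / 8 = 103/8 = 12.88

12.88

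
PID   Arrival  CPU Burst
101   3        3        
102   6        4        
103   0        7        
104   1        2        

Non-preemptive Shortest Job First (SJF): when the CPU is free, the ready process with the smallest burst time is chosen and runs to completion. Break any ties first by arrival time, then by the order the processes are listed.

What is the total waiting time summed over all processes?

Schedule: | 103 0-7 | 104 7-9 | 101 9-12 | 102 12-16 |
Completion: 101=12  102=16  103=7  104=9
Turnaround (C−A): 101=9  102=10  103=7  104=8
Waiting = turnaround − burst: 101=6, 102=6, 103=0, 104=6
Total waiting = 6 + 6 + 0 + 6 = 18

18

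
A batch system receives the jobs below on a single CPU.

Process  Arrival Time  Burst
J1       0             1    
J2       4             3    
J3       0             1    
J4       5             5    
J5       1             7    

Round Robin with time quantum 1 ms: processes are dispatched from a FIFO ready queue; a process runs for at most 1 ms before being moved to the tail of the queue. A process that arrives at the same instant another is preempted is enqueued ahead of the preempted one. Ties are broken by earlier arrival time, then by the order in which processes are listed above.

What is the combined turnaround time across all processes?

Timeline: | J1 0-1 | J3 1-2 | J5 2-4 | J2 4-5 | J5 5-6 | J4 6-7 | J2 7-8 | J5 8-9 | J4 9-10 | J2 10-11 | J5 11-12 | J4 12-13 | J5 13-14 | J4 14-15 | J5 15-16 | J4 16-17 |
Completion: J1=1  J2=11  J3=2  J4=17  J5=16
Turnaround = completion − arrival: J1=1, J2=7, J3=2, J4=12, J5=15
Total turnaround = 1 + 7 + 2 + 12 + 15 = 37

37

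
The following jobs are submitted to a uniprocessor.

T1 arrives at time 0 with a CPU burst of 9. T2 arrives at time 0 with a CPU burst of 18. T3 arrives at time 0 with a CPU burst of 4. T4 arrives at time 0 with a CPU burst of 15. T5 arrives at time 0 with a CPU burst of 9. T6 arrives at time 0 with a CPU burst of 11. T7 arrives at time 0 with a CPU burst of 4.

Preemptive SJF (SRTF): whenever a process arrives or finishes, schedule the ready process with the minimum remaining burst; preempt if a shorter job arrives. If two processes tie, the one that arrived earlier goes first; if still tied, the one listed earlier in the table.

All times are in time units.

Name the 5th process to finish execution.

T6

Timeline: | T3 0-4 | T7 4-8 | T1 8-17 | T5 17-26 | T6 26-37 | T4 37-52 | T2 52-70 |
Completion: T1=17  T2=70  T3=4  T4=52  T5=26  T6=37  T7=8
Finish order: T3 → T7 → T1 → T5 → T6 → T4 → T2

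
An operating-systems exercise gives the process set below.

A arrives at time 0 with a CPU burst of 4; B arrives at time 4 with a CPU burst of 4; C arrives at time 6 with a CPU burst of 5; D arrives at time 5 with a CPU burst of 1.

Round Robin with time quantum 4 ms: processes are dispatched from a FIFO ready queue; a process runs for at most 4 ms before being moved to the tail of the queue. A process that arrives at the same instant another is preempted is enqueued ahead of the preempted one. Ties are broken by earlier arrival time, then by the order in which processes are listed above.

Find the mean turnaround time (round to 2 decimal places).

Timeline: | A 0-4 | B 4-8 | D 8-9 | C 9-14 |
Completion: A=4  B=8  C=14  D=9
Turnaround times: A=4, B=4, C=8, D=4
Average turnaround = (4+4+8+4) / 4 = 20/4 = 5.00

5.00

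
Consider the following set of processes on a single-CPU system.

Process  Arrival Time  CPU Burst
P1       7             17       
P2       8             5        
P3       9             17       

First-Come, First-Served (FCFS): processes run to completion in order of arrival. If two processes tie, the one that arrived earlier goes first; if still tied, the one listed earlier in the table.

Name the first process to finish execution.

Timeline: | idle 0-7 | P1 7-24 | P2 24-29 | P3 29-46 |
Completion: P1=24  P2=29  P3=46
Turnaround (C−A): P1=17  P2=21  P3=37
Finish order: P1 → P2 → P3

P1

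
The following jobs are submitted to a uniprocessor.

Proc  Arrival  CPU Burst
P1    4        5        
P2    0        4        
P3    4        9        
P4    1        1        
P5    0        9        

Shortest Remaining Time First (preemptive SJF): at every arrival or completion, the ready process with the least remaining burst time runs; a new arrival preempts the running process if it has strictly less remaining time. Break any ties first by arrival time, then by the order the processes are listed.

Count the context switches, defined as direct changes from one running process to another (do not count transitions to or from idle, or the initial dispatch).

5

Timeline: | P2 0-1 | P4 1-2 | P2 2-5 | P1 5-10 | P5 10-19 | P3 19-28 |
Completion: P1=10  P2=5  P3=28  P4=2  P5=19
Turnaround (C−A): P1=6  P2=5  P3=24  P4=1  P5=19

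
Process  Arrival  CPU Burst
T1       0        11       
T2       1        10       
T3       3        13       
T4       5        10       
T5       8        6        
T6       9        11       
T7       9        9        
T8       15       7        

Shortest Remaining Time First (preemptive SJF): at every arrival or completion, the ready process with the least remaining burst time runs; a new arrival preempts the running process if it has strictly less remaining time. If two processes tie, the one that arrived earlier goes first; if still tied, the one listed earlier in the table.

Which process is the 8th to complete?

Schedule: | T1 0-11 | T5 11-17 | T8 17-24 | T7 24-33 | T2 33-43 | T4 43-53 | T6 53-64 | T3 64-77 |
Completion: T1=11  T2=43  T3=77  T4=53  T5=17  T6=64  T7=33  T8=24
Turnaround (C−A): T1=11  T2=42  T3=74  T4=48  T5=9  T6=55  T7=24  T8=9
Finish order: T1 → T5 → T8 → T7 → T2 → T4 → T6 → T3

T3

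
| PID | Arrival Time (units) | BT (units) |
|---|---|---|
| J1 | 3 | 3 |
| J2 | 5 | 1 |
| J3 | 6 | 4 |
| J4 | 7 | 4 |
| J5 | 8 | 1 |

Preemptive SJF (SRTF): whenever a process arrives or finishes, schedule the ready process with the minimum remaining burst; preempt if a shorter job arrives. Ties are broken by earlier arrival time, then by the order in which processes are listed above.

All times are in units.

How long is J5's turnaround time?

Schedule: | idle 0-3 | J1 3-6 | J2 6-7 | J3 7-8 | J5 8-9 | J3 9-12 | J4 12-16 |
Completion: J1=6  J2=7  J3=12  J4=16  J5=9
Turnaround (C−A): J1=3  J2=2  J3=6  J4=9  J5=1
Turnaround(J5) = completion − arrival = 9 − 8 = 1

1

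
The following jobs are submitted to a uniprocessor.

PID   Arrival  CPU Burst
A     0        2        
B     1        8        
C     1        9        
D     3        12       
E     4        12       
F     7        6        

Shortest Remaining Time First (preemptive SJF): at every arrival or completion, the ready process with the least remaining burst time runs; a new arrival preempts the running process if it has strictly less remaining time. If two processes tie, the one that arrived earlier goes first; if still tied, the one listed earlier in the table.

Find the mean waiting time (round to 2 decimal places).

Schedule: | A 0-2 | B 2-10 | F 10-16 | C 16-25 | D 25-37 | E 37-49 |
Completion: A=2  B=10  C=25  D=37  E=49  F=16
Waiting times: A=0, B=1, C=15, D=22, E=33, F=3
Average waiting = (0+1+15+22+33+3) / 6 = 74/6 = 12.33

12.33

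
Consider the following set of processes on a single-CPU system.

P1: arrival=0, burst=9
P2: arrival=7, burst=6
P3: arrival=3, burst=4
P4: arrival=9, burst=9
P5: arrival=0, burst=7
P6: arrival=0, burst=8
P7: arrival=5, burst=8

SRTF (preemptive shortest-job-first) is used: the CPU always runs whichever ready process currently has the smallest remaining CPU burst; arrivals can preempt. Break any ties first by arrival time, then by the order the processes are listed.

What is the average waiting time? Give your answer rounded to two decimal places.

Gantt: | P5 0-7 | P3 7-11 | P2 11-17 | P6 17-25 | P7 25-33 | P1 33-42 | P4 42-51 |
Completion: P1=42  P2=17  P3=11  P4=51  P5=7  P6=25  P7=33
Waiting times: P1=33, P2=4, P3=4, P4=33, P5=0, P6=17, P7=20
Average waiting = (33+4+4+33+0+17+20) / 7 = 111/7 = 15.86

15.86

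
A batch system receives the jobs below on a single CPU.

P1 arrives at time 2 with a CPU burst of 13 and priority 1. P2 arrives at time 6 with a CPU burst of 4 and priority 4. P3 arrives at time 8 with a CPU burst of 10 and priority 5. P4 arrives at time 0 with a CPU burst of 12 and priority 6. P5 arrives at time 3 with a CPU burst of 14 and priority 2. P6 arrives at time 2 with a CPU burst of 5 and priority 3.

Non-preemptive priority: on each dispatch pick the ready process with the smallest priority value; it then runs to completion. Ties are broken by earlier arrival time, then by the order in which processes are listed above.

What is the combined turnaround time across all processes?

Schedule: | P4 0-12 | P1 12-25 | P5 25-39 | P6 39-44 | P2 44-48 | P3 48-58 |
Completion: P1=25  P2=48  P3=58  P4=12  P5=39  P6=44
Turnaround = completion − arrival: P1=23, P2=42, P3=50, P4=12, P5=36, P6=42
Total turnaround = 23 + 42 + 50 + 12 + 36 + 42 = 205

205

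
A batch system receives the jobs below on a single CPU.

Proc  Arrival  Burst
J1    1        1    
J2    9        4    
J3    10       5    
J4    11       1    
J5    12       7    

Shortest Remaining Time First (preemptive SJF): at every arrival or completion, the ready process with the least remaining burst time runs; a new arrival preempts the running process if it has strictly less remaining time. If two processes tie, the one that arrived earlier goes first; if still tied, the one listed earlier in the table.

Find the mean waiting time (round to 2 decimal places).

2.40

Schedule: | idle 0-1 | J1 1-2 | idle 2-9 | J2 9-11 | J4 11-12 | J2 12-14 | J3 14-19 | J5 19-26 |
Completion: J1=2  J2=14  J3=19  J4=12  J5=26
Turnaround (C−A): J1=1  J2=5  J3=9  J4=1  J5=14
Waiting times: J1=0, J2=1, J3=4, J4=0, J5=7
Average waiting = (0+1+4+0+7) / 5 = 12/5 = 2.40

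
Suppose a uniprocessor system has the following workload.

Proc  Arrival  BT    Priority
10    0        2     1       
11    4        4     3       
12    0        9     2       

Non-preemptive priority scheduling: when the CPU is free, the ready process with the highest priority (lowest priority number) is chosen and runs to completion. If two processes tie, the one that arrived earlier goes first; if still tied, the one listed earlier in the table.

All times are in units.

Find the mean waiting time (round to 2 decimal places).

Schedule: | 10 0-2 | 12 2-11 | 11 11-15 |
Completion: 10=2  11=15  12=11
Turnaround (C−A): 10=2  11=11  12=11
Waiting times: 10=0, 11=7, 12=2
Average waiting = (0+7+2) / 3 = 9/3 = 3.00

3.00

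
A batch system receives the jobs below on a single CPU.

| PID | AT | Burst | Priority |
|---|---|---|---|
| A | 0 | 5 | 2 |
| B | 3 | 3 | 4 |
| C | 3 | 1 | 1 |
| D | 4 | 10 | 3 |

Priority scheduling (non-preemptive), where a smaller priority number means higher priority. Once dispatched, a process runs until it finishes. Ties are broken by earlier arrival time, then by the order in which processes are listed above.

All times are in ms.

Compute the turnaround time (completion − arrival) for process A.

5

Timeline: | A 0-5 | C 5-6 | D 6-16 | B 16-19 |
Completion: A=5  B=19  C=6  D=16
Turnaround (C−A): A=5  B=16  C=3  D=12
Turnaround(A) = completion − arrival = 5 − 0 = 5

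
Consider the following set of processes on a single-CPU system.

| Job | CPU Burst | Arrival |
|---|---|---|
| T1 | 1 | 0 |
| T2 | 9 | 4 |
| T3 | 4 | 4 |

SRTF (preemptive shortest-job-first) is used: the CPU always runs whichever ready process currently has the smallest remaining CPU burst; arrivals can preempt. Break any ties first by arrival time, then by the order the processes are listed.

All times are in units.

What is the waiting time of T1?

Schedule: | T1 0-1 | idle 1-4 | T3 4-8 | T2 8-17 |
Completion: T1=1  T2=17  T3=8
Waiting(T1) = turnaround − burst = 1 − 1 = 0

0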